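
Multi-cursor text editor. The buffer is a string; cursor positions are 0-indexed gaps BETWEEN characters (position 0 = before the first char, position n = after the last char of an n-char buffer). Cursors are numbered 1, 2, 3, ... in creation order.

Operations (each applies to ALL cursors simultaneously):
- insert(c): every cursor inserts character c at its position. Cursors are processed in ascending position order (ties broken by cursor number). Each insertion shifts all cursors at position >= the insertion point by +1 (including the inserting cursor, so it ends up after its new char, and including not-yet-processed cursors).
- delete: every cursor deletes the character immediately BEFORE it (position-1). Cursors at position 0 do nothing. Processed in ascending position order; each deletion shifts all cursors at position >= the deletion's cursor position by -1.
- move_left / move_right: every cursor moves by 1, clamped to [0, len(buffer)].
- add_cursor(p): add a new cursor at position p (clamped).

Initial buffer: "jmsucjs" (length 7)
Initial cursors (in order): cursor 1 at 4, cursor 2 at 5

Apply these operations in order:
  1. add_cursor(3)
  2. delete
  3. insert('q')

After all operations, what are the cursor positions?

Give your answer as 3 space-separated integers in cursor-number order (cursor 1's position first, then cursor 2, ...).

Answer: 5 5 5

Derivation:
After op 1 (add_cursor(3)): buffer="jmsucjs" (len 7), cursors c3@3 c1@4 c2@5, authorship .......
After op 2 (delete): buffer="jmjs" (len 4), cursors c1@2 c2@2 c3@2, authorship ....
After op 3 (insert('q')): buffer="jmqqqjs" (len 7), cursors c1@5 c2@5 c3@5, authorship ..123..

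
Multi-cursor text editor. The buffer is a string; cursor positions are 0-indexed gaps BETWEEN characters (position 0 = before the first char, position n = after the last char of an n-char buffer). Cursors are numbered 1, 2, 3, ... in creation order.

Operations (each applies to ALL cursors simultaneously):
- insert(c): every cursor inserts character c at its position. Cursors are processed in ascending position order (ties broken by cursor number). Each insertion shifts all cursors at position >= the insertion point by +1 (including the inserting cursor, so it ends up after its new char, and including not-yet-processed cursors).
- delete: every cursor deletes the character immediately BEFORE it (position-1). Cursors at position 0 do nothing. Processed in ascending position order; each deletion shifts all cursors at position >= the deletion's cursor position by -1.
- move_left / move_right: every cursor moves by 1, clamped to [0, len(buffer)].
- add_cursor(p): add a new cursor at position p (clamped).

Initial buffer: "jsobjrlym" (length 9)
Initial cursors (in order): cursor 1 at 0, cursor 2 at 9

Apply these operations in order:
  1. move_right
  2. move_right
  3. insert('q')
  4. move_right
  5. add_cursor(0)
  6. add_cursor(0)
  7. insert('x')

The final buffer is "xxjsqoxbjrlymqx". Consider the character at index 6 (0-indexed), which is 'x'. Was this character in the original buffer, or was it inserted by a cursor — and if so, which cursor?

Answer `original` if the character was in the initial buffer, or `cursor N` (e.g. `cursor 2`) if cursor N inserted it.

Answer: cursor 1

Derivation:
After op 1 (move_right): buffer="jsobjrlym" (len 9), cursors c1@1 c2@9, authorship .........
After op 2 (move_right): buffer="jsobjrlym" (len 9), cursors c1@2 c2@9, authorship .........
After op 3 (insert('q')): buffer="jsqobjrlymq" (len 11), cursors c1@3 c2@11, authorship ..1.......2
After op 4 (move_right): buffer="jsqobjrlymq" (len 11), cursors c1@4 c2@11, authorship ..1.......2
After op 5 (add_cursor(0)): buffer="jsqobjrlymq" (len 11), cursors c3@0 c1@4 c2@11, authorship ..1.......2
After op 6 (add_cursor(0)): buffer="jsqobjrlymq" (len 11), cursors c3@0 c4@0 c1@4 c2@11, authorship ..1.......2
After op 7 (insert('x')): buffer="xxjsqoxbjrlymqx" (len 15), cursors c3@2 c4@2 c1@7 c2@15, authorship 34..1.1......22
Authorship (.=original, N=cursor N): 3 4 . . 1 . 1 . . . . . . 2 2
Index 6: author = 1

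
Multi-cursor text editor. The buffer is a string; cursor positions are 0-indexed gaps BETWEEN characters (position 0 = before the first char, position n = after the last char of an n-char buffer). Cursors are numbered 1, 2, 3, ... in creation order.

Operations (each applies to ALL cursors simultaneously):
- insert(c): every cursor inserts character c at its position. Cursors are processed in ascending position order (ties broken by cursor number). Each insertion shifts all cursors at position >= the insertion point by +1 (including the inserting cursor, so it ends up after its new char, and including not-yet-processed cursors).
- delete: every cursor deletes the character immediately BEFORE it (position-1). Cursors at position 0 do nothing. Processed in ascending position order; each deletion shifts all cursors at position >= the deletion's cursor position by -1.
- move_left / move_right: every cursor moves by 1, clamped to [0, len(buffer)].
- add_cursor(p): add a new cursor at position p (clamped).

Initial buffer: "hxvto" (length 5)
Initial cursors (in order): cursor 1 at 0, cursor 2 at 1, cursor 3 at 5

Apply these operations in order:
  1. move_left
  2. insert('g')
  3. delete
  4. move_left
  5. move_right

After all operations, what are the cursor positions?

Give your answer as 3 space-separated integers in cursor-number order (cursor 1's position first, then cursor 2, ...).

Answer: 1 1 4

Derivation:
After op 1 (move_left): buffer="hxvto" (len 5), cursors c1@0 c2@0 c3@4, authorship .....
After op 2 (insert('g')): buffer="gghxvtgo" (len 8), cursors c1@2 c2@2 c3@7, authorship 12....3.
After op 3 (delete): buffer="hxvto" (len 5), cursors c1@0 c2@0 c3@4, authorship .....
After op 4 (move_left): buffer="hxvto" (len 5), cursors c1@0 c2@0 c3@3, authorship .....
After op 5 (move_right): buffer="hxvto" (len 5), cursors c1@1 c2@1 c3@4, authorship .....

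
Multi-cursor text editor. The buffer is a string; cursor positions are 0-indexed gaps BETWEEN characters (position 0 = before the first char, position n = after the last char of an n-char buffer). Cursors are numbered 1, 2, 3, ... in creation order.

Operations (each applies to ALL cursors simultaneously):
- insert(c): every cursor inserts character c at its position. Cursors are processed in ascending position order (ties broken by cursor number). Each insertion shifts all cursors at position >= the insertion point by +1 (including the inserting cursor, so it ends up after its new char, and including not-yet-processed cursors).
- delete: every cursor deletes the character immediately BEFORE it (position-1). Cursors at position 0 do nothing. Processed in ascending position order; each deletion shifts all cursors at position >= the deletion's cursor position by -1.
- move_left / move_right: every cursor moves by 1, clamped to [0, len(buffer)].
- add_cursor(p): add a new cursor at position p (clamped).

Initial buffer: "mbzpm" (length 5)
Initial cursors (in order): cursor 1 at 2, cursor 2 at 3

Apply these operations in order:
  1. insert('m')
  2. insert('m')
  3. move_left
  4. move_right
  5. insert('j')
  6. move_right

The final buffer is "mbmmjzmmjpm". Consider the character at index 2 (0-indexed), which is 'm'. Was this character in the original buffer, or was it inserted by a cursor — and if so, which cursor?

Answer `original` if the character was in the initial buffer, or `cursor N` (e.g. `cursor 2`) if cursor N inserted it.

Answer: cursor 1

Derivation:
After op 1 (insert('m')): buffer="mbmzmpm" (len 7), cursors c1@3 c2@5, authorship ..1.2..
After op 2 (insert('m')): buffer="mbmmzmmpm" (len 9), cursors c1@4 c2@7, authorship ..11.22..
After op 3 (move_left): buffer="mbmmzmmpm" (len 9), cursors c1@3 c2@6, authorship ..11.22..
After op 4 (move_right): buffer="mbmmzmmpm" (len 9), cursors c1@4 c2@7, authorship ..11.22..
After op 5 (insert('j')): buffer="mbmmjzmmjpm" (len 11), cursors c1@5 c2@9, authorship ..111.222..
After op 6 (move_right): buffer="mbmmjzmmjpm" (len 11), cursors c1@6 c2@10, authorship ..111.222..
Authorship (.=original, N=cursor N): . . 1 1 1 . 2 2 2 . .
Index 2: author = 1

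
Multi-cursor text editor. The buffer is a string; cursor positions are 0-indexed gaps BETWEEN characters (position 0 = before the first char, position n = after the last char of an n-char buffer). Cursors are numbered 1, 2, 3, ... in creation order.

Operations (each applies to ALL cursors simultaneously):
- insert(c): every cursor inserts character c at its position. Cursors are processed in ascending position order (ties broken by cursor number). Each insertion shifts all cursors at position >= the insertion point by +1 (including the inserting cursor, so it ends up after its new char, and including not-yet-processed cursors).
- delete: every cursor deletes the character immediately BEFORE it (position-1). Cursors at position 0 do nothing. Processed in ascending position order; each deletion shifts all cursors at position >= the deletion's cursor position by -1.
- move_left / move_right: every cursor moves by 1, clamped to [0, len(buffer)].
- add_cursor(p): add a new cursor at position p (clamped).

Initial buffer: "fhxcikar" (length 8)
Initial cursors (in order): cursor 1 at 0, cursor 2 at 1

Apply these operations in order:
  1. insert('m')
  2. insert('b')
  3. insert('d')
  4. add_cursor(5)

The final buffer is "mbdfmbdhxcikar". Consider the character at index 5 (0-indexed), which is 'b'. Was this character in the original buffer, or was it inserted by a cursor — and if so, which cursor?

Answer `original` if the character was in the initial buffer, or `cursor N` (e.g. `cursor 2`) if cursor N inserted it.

After op 1 (insert('m')): buffer="mfmhxcikar" (len 10), cursors c1@1 c2@3, authorship 1.2.......
After op 2 (insert('b')): buffer="mbfmbhxcikar" (len 12), cursors c1@2 c2@5, authorship 11.22.......
After op 3 (insert('d')): buffer="mbdfmbdhxcikar" (len 14), cursors c1@3 c2@7, authorship 111.222.......
After op 4 (add_cursor(5)): buffer="mbdfmbdhxcikar" (len 14), cursors c1@3 c3@5 c2@7, authorship 111.222.......
Authorship (.=original, N=cursor N): 1 1 1 . 2 2 2 . . . . . . .
Index 5: author = 2

Answer: cursor 2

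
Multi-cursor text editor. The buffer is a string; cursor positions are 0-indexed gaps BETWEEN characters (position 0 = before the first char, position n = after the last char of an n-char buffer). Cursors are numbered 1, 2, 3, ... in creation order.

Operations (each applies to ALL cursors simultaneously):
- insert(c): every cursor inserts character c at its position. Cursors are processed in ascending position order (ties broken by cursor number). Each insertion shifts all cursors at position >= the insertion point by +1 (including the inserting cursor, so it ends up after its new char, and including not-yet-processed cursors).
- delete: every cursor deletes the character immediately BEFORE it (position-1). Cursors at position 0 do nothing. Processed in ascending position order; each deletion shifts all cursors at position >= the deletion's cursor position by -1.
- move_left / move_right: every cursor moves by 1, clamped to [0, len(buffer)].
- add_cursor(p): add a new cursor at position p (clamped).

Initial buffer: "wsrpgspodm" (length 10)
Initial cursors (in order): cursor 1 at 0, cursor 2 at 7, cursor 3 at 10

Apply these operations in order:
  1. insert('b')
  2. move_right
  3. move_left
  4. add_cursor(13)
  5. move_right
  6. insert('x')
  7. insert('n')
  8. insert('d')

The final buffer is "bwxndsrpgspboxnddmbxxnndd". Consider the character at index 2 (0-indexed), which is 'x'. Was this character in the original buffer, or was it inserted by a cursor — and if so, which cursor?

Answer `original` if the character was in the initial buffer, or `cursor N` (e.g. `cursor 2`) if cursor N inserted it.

Answer: cursor 1

Derivation:
After op 1 (insert('b')): buffer="bwsrpgspbodmb" (len 13), cursors c1@1 c2@9 c3@13, authorship 1.......2...3
After op 2 (move_right): buffer="bwsrpgspbodmb" (len 13), cursors c1@2 c2@10 c3@13, authorship 1.......2...3
After op 3 (move_left): buffer="bwsrpgspbodmb" (len 13), cursors c1@1 c2@9 c3@12, authorship 1.......2...3
After op 4 (add_cursor(13)): buffer="bwsrpgspbodmb" (len 13), cursors c1@1 c2@9 c3@12 c4@13, authorship 1.......2...3
After op 5 (move_right): buffer="bwsrpgspbodmb" (len 13), cursors c1@2 c2@10 c3@13 c4@13, authorship 1.......2...3
After op 6 (insert('x')): buffer="bwxsrpgspboxdmbxx" (len 17), cursors c1@3 c2@12 c3@17 c4@17, authorship 1.1......2.2..334
After op 7 (insert('n')): buffer="bwxnsrpgspboxndmbxxnn" (len 21), cursors c1@4 c2@14 c3@21 c4@21, authorship 1.11......2.22..33434
After op 8 (insert('d')): buffer="bwxndsrpgspboxnddmbxxnndd" (len 25), cursors c1@5 c2@16 c3@25 c4@25, authorship 1.111......2.222..3343434
Authorship (.=original, N=cursor N): 1 . 1 1 1 . . . . . . 2 . 2 2 2 . . 3 3 4 3 4 3 4
Index 2: author = 1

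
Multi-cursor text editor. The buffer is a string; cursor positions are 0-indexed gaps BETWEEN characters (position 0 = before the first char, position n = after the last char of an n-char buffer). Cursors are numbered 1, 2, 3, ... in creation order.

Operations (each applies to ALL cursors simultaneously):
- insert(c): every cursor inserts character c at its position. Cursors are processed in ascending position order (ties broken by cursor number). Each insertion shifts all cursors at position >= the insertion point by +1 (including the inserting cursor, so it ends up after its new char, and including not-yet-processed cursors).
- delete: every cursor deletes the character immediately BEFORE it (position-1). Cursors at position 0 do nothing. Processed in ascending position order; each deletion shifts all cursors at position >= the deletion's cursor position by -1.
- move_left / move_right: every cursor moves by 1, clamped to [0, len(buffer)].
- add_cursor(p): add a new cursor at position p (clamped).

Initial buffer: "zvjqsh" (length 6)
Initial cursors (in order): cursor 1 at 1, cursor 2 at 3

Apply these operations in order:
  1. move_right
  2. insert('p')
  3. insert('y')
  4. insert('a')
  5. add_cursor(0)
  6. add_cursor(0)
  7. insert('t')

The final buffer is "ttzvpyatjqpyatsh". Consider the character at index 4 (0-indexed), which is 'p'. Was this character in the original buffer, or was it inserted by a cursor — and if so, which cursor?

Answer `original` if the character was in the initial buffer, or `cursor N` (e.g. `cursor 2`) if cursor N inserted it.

After op 1 (move_right): buffer="zvjqsh" (len 6), cursors c1@2 c2@4, authorship ......
After op 2 (insert('p')): buffer="zvpjqpsh" (len 8), cursors c1@3 c2@6, authorship ..1..2..
After op 3 (insert('y')): buffer="zvpyjqpysh" (len 10), cursors c1@4 c2@8, authorship ..11..22..
After op 4 (insert('a')): buffer="zvpyajqpyash" (len 12), cursors c1@5 c2@10, authorship ..111..222..
After op 5 (add_cursor(0)): buffer="zvpyajqpyash" (len 12), cursors c3@0 c1@5 c2@10, authorship ..111..222..
After op 6 (add_cursor(0)): buffer="zvpyajqpyash" (len 12), cursors c3@0 c4@0 c1@5 c2@10, authorship ..111..222..
After op 7 (insert('t')): buffer="ttzvpyatjqpyatsh" (len 16), cursors c3@2 c4@2 c1@8 c2@14, authorship 34..1111..2222..
Authorship (.=original, N=cursor N): 3 4 . . 1 1 1 1 . . 2 2 2 2 . .
Index 4: author = 1

Answer: cursor 1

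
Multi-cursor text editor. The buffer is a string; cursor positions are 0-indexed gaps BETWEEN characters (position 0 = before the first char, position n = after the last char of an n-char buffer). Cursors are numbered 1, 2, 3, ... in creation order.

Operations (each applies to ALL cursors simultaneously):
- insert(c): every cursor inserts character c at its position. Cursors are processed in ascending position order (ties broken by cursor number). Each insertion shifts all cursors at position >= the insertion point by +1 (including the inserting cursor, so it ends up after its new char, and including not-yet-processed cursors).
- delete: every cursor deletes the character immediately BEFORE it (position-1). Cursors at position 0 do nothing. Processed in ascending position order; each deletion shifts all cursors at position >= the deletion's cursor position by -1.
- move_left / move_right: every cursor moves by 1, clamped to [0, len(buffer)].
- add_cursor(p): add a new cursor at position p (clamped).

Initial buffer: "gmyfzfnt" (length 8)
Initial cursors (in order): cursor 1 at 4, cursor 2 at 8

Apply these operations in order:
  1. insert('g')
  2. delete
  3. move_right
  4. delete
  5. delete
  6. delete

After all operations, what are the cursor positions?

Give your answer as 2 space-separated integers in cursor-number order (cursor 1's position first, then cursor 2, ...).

After op 1 (insert('g')): buffer="gmyfgzfntg" (len 10), cursors c1@5 c2@10, authorship ....1....2
After op 2 (delete): buffer="gmyfzfnt" (len 8), cursors c1@4 c2@8, authorship ........
After op 3 (move_right): buffer="gmyfzfnt" (len 8), cursors c1@5 c2@8, authorship ........
After op 4 (delete): buffer="gmyffn" (len 6), cursors c1@4 c2@6, authorship ......
After op 5 (delete): buffer="gmyf" (len 4), cursors c1@3 c2@4, authorship ....
After op 6 (delete): buffer="gm" (len 2), cursors c1@2 c2@2, authorship ..

Answer: 2 2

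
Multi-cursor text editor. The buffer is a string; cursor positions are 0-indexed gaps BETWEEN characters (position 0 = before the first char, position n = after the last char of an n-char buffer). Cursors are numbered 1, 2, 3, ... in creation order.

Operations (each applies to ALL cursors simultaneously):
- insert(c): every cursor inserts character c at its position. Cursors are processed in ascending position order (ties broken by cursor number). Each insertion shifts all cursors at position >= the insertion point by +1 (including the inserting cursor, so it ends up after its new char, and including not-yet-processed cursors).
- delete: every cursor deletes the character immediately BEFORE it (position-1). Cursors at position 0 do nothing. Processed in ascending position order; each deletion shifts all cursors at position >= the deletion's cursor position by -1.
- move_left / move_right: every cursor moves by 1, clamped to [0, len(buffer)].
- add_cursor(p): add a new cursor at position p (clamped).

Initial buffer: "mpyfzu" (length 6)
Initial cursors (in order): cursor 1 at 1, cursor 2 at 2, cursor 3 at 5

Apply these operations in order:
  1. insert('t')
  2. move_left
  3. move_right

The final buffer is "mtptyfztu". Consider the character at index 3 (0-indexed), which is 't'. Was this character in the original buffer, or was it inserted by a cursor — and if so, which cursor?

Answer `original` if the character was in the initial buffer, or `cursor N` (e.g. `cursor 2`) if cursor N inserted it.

After op 1 (insert('t')): buffer="mtptyfztu" (len 9), cursors c1@2 c2@4 c3@8, authorship .1.2...3.
After op 2 (move_left): buffer="mtptyfztu" (len 9), cursors c1@1 c2@3 c3@7, authorship .1.2...3.
After op 3 (move_right): buffer="mtptyfztu" (len 9), cursors c1@2 c2@4 c3@8, authorship .1.2...3.
Authorship (.=original, N=cursor N): . 1 . 2 . . . 3 .
Index 3: author = 2

Answer: cursor 2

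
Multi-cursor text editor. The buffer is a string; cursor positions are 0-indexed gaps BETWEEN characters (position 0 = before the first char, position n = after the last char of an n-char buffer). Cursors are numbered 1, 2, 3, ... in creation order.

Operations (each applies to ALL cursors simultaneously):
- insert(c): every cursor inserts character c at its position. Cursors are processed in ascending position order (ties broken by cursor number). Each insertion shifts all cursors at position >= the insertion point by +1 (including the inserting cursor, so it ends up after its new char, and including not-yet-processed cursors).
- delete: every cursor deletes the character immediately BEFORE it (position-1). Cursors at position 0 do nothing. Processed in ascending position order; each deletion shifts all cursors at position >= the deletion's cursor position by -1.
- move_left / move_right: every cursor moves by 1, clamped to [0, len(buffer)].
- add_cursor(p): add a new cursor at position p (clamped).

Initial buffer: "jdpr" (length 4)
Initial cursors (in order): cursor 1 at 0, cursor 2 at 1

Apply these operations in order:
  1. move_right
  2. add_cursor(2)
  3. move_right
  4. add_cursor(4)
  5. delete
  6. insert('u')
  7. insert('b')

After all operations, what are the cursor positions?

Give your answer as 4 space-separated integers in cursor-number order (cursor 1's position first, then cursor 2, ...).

Answer: 8 8 8 8

Derivation:
After op 1 (move_right): buffer="jdpr" (len 4), cursors c1@1 c2@2, authorship ....
After op 2 (add_cursor(2)): buffer="jdpr" (len 4), cursors c1@1 c2@2 c3@2, authorship ....
After op 3 (move_right): buffer="jdpr" (len 4), cursors c1@2 c2@3 c3@3, authorship ....
After op 4 (add_cursor(4)): buffer="jdpr" (len 4), cursors c1@2 c2@3 c3@3 c4@4, authorship ....
After op 5 (delete): buffer="" (len 0), cursors c1@0 c2@0 c3@0 c4@0, authorship 
After op 6 (insert('u')): buffer="uuuu" (len 4), cursors c1@4 c2@4 c3@4 c4@4, authorship 1234
After op 7 (insert('b')): buffer="uuuubbbb" (len 8), cursors c1@8 c2@8 c3@8 c4@8, authorship 12341234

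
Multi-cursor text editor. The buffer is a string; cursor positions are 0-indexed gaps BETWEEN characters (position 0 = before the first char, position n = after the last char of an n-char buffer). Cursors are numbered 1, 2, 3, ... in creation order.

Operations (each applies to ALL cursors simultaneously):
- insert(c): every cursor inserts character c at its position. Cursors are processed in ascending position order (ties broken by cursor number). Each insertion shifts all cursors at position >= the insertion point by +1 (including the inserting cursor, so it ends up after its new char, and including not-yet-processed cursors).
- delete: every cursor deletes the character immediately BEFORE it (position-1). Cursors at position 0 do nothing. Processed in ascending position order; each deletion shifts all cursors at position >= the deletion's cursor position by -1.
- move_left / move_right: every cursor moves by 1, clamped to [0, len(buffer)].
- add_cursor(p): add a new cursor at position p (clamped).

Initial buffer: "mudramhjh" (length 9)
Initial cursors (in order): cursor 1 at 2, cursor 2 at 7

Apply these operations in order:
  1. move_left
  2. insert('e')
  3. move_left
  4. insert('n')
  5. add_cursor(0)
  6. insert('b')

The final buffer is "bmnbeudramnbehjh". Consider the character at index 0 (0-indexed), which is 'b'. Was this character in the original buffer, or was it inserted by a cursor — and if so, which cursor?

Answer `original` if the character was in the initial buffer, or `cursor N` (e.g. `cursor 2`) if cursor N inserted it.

After op 1 (move_left): buffer="mudramhjh" (len 9), cursors c1@1 c2@6, authorship .........
After op 2 (insert('e')): buffer="meudramehjh" (len 11), cursors c1@2 c2@8, authorship .1.....2...
After op 3 (move_left): buffer="meudramehjh" (len 11), cursors c1@1 c2@7, authorship .1.....2...
After op 4 (insert('n')): buffer="mneudramnehjh" (len 13), cursors c1@2 c2@9, authorship .11.....22...
After op 5 (add_cursor(0)): buffer="mneudramnehjh" (len 13), cursors c3@0 c1@2 c2@9, authorship .11.....22...
After op 6 (insert('b')): buffer="bmnbeudramnbehjh" (len 16), cursors c3@1 c1@4 c2@12, authorship 3.111.....222...
Authorship (.=original, N=cursor N): 3 . 1 1 1 . . . . . 2 2 2 . . .
Index 0: author = 3

Answer: cursor 3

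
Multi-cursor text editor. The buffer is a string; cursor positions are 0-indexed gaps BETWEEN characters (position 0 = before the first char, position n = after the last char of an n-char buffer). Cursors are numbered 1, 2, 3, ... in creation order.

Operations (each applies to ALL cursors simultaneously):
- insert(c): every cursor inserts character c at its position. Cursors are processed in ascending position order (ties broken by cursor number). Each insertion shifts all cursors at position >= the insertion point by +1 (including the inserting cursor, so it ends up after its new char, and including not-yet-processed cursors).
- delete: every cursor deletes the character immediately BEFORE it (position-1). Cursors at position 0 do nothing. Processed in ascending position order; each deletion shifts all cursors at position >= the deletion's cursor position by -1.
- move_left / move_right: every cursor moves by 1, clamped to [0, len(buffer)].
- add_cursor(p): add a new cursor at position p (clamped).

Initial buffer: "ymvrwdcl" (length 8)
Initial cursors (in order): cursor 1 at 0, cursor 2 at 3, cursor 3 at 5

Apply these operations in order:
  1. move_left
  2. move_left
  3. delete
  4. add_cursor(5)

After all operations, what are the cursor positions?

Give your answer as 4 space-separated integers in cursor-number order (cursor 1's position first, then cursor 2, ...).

After op 1 (move_left): buffer="ymvrwdcl" (len 8), cursors c1@0 c2@2 c3@4, authorship ........
After op 2 (move_left): buffer="ymvrwdcl" (len 8), cursors c1@0 c2@1 c3@3, authorship ........
After op 3 (delete): buffer="mrwdcl" (len 6), cursors c1@0 c2@0 c3@1, authorship ......
After op 4 (add_cursor(5)): buffer="mrwdcl" (len 6), cursors c1@0 c2@0 c3@1 c4@5, authorship ......

Answer: 0 0 1 5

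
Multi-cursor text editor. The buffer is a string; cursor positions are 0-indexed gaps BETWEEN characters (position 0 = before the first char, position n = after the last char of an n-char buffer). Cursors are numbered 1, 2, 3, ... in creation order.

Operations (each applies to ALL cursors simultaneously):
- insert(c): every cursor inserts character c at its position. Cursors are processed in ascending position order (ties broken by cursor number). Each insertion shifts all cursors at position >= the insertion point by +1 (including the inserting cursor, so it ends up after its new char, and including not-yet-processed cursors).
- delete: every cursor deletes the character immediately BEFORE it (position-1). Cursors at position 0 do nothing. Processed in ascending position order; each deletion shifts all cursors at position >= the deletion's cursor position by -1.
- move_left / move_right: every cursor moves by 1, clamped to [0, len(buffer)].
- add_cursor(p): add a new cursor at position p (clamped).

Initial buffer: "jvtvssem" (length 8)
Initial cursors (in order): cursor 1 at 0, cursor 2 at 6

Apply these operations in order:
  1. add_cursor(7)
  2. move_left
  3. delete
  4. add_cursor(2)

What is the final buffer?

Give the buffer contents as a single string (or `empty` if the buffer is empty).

After op 1 (add_cursor(7)): buffer="jvtvssem" (len 8), cursors c1@0 c2@6 c3@7, authorship ........
After op 2 (move_left): buffer="jvtvssem" (len 8), cursors c1@0 c2@5 c3@6, authorship ........
After op 3 (delete): buffer="jvtvem" (len 6), cursors c1@0 c2@4 c3@4, authorship ......
After op 4 (add_cursor(2)): buffer="jvtvem" (len 6), cursors c1@0 c4@2 c2@4 c3@4, authorship ......

Answer: jvtvem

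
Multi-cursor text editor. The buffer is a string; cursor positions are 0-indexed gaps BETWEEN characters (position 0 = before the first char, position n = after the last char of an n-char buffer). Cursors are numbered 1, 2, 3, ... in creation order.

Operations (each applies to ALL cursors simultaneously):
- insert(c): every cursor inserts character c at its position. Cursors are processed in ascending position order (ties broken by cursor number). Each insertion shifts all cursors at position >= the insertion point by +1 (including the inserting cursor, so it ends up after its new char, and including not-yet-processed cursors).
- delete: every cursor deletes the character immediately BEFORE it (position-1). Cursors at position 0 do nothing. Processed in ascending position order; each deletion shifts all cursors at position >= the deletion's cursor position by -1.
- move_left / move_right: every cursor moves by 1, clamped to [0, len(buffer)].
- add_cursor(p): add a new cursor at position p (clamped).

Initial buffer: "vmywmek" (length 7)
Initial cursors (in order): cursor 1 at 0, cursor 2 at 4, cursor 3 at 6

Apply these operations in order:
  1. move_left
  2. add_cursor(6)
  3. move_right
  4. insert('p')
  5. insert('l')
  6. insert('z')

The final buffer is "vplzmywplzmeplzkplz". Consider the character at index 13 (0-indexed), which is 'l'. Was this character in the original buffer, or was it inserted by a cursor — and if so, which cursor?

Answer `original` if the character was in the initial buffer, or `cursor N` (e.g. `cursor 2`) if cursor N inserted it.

After op 1 (move_left): buffer="vmywmek" (len 7), cursors c1@0 c2@3 c3@5, authorship .......
After op 2 (add_cursor(6)): buffer="vmywmek" (len 7), cursors c1@0 c2@3 c3@5 c4@6, authorship .......
After op 3 (move_right): buffer="vmywmek" (len 7), cursors c1@1 c2@4 c3@6 c4@7, authorship .......
After op 4 (insert('p')): buffer="vpmywpmepkp" (len 11), cursors c1@2 c2@6 c3@9 c4@11, authorship .1...2..3.4
After op 5 (insert('l')): buffer="vplmywplmeplkpl" (len 15), cursors c1@3 c2@8 c3@12 c4@15, authorship .11...22..33.44
After op 6 (insert('z')): buffer="vplzmywplzmeplzkplz" (len 19), cursors c1@4 c2@10 c3@15 c4@19, authorship .111...222..333.444
Authorship (.=original, N=cursor N): . 1 1 1 . . . 2 2 2 . . 3 3 3 . 4 4 4
Index 13: author = 3

Answer: cursor 3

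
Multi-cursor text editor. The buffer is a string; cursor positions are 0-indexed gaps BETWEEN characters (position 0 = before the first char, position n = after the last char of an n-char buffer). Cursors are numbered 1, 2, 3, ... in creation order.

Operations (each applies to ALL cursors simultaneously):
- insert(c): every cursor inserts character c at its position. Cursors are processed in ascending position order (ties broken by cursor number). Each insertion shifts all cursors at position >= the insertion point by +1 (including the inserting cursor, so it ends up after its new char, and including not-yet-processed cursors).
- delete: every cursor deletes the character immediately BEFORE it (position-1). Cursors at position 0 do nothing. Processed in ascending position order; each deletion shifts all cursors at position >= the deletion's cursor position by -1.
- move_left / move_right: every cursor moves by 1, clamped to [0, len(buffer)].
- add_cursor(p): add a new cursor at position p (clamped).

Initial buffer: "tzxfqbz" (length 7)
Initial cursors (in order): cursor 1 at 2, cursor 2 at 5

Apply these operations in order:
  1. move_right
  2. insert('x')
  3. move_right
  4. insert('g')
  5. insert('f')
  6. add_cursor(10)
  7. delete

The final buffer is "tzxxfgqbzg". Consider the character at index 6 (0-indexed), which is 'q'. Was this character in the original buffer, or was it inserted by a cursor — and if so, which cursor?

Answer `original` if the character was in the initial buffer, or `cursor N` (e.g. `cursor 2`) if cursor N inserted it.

After op 1 (move_right): buffer="tzxfqbz" (len 7), cursors c1@3 c2@6, authorship .......
After op 2 (insert('x')): buffer="tzxxfqbxz" (len 9), cursors c1@4 c2@8, authorship ...1...2.
After op 3 (move_right): buffer="tzxxfqbxz" (len 9), cursors c1@5 c2@9, authorship ...1...2.
After op 4 (insert('g')): buffer="tzxxfgqbxzg" (len 11), cursors c1@6 c2@11, authorship ...1.1..2.2
After op 5 (insert('f')): buffer="tzxxfgfqbxzgf" (len 13), cursors c1@7 c2@13, authorship ...1.11..2.22
After op 6 (add_cursor(10)): buffer="tzxxfgfqbxzgf" (len 13), cursors c1@7 c3@10 c2@13, authorship ...1.11..2.22
After op 7 (delete): buffer="tzxxfgqbzg" (len 10), cursors c1@6 c3@8 c2@10, authorship ...1.1...2
Authorship (.=original, N=cursor N): . . . 1 . 1 . . . 2
Index 6: author = original

Answer: original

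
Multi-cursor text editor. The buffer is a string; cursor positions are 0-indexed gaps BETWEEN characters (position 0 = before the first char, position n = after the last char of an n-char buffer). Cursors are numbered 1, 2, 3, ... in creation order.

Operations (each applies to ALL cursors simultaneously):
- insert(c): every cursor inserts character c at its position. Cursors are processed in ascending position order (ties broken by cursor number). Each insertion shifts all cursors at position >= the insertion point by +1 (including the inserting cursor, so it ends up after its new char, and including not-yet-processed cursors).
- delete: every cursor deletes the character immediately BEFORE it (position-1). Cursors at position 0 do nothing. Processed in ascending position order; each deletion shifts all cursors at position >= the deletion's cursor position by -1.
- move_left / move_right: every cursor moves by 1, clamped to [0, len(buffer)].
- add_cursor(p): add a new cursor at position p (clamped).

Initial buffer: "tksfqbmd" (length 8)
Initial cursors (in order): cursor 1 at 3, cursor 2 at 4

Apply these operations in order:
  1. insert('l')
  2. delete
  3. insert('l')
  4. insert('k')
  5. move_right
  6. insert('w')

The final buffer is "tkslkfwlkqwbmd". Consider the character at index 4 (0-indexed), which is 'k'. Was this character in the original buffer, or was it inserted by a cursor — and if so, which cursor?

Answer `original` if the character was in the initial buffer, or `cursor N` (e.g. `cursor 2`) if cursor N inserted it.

Answer: cursor 1

Derivation:
After op 1 (insert('l')): buffer="tkslflqbmd" (len 10), cursors c1@4 c2@6, authorship ...1.2....
After op 2 (delete): buffer="tksfqbmd" (len 8), cursors c1@3 c2@4, authorship ........
After op 3 (insert('l')): buffer="tkslflqbmd" (len 10), cursors c1@4 c2@6, authorship ...1.2....
After op 4 (insert('k')): buffer="tkslkflkqbmd" (len 12), cursors c1@5 c2@8, authorship ...11.22....
After op 5 (move_right): buffer="tkslkflkqbmd" (len 12), cursors c1@6 c2@9, authorship ...11.22....
After op 6 (insert('w')): buffer="tkslkfwlkqwbmd" (len 14), cursors c1@7 c2@11, authorship ...11.122.2...
Authorship (.=original, N=cursor N): . . . 1 1 . 1 2 2 . 2 . . .
Index 4: author = 1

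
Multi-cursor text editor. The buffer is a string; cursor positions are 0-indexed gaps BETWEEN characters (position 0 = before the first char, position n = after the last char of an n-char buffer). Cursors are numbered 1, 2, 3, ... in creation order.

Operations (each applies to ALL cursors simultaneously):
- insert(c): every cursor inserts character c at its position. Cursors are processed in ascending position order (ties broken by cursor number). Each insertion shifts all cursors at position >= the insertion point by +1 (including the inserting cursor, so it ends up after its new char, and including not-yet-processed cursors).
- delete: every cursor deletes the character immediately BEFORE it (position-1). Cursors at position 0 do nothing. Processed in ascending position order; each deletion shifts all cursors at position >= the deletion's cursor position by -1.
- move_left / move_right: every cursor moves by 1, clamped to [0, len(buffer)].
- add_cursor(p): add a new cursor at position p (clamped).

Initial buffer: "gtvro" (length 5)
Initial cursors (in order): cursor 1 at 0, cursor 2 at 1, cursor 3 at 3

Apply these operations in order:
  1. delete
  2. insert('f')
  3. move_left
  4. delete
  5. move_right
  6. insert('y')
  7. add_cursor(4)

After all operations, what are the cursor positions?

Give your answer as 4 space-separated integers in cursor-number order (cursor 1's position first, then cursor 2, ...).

Answer: 3 3 5 4

Derivation:
After op 1 (delete): buffer="tro" (len 3), cursors c1@0 c2@0 c3@1, authorship ...
After op 2 (insert('f')): buffer="fftfro" (len 6), cursors c1@2 c2@2 c3@4, authorship 12.3..
After op 3 (move_left): buffer="fftfro" (len 6), cursors c1@1 c2@1 c3@3, authorship 12.3..
After op 4 (delete): buffer="ffro" (len 4), cursors c1@0 c2@0 c3@1, authorship 23..
After op 5 (move_right): buffer="ffro" (len 4), cursors c1@1 c2@1 c3@2, authorship 23..
After op 6 (insert('y')): buffer="fyyfyro" (len 7), cursors c1@3 c2@3 c3@5, authorship 21233..
After op 7 (add_cursor(4)): buffer="fyyfyro" (len 7), cursors c1@3 c2@3 c4@4 c3@5, authorship 21233..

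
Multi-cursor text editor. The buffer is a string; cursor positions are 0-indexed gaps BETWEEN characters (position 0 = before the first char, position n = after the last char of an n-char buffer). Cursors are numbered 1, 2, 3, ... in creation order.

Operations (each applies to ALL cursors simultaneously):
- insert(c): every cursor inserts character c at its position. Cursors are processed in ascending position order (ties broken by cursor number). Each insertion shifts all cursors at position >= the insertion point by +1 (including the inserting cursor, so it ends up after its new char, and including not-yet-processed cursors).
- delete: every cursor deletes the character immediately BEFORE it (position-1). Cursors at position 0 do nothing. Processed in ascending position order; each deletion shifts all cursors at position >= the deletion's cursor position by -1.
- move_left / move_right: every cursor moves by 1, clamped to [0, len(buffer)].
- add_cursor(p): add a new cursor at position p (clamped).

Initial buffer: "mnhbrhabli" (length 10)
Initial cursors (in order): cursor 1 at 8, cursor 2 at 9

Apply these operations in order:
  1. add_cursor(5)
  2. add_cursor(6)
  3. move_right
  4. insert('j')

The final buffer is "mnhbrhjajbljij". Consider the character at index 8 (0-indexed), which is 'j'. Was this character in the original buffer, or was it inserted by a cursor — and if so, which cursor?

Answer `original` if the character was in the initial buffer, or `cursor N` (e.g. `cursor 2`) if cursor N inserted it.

After op 1 (add_cursor(5)): buffer="mnhbrhabli" (len 10), cursors c3@5 c1@8 c2@9, authorship ..........
After op 2 (add_cursor(6)): buffer="mnhbrhabli" (len 10), cursors c3@5 c4@6 c1@8 c2@9, authorship ..........
After op 3 (move_right): buffer="mnhbrhabli" (len 10), cursors c3@6 c4@7 c1@9 c2@10, authorship ..........
After op 4 (insert('j')): buffer="mnhbrhjajbljij" (len 14), cursors c3@7 c4@9 c1@12 c2@14, authorship ......3.4..1.2
Authorship (.=original, N=cursor N): . . . . . . 3 . 4 . . 1 . 2
Index 8: author = 4

Answer: cursor 4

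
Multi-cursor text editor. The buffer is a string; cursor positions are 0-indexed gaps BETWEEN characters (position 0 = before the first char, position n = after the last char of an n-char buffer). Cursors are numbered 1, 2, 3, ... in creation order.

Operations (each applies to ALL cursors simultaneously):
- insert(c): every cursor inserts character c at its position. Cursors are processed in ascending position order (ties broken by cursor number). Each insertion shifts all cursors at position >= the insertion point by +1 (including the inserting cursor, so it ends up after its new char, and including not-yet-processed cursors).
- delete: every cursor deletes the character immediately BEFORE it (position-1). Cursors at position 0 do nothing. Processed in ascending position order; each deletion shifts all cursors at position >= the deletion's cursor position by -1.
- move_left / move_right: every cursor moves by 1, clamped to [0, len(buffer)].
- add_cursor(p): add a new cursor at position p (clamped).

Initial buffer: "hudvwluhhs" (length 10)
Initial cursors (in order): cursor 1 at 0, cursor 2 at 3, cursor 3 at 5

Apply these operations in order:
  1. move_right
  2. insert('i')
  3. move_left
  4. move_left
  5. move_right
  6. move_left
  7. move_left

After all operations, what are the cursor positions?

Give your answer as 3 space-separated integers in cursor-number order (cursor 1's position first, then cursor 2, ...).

After op 1 (move_right): buffer="hudvwluhhs" (len 10), cursors c1@1 c2@4 c3@6, authorship ..........
After op 2 (insert('i')): buffer="hiudviwliuhhs" (len 13), cursors c1@2 c2@6 c3@9, authorship .1...2..3....
After op 3 (move_left): buffer="hiudviwliuhhs" (len 13), cursors c1@1 c2@5 c3@8, authorship .1...2..3....
After op 4 (move_left): buffer="hiudviwliuhhs" (len 13), cursors c1@0 c2@4 c3@7, authorship .1...2..3....
After op 5 (move_right): buffer="hiudviwliuhhs" (len 13), cursors c1@1 c2@5 c3@8, authorship .1...2..3....
After op 6 (move_left): buffer="hiudviwliuhhs" (len 13), cursors c1@0 c2@4 c3@7, authorship .1...2..3....
After op 7 (move_left): buffer="hiudviwliuhhs" (len 13), cursors c1@0 c2@3 c3@6, authorship .1...2..3....

Answer: 0 3 6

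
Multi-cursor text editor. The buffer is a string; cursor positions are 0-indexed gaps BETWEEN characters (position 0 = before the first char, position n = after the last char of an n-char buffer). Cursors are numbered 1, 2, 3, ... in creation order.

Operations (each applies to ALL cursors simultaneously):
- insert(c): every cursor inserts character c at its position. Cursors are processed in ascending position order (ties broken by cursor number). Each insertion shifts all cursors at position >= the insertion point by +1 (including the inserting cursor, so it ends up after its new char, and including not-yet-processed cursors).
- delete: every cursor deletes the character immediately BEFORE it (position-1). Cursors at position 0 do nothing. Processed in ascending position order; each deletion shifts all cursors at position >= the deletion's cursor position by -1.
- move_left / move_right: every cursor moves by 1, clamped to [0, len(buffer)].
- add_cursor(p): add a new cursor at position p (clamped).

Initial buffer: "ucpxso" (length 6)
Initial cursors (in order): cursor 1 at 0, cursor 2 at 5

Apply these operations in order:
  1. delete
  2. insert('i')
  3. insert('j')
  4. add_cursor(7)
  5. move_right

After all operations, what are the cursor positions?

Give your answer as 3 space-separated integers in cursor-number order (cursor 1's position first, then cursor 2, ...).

Answer: 3 9 8

Derivation:
After op 1 (delete): buffer="ucpxo" (len 5), cursors c1@0 c2@4, authorship .....
After op 2 (insert('i')): buffer="iucpxio" (len 7), cursors c1@1 c2@6, authorship 1....2.
After op 3 (insert('j')): buffer="ijucpxijo" (len 9), cursors c1@2 c2@8, authorship 11....22.
After op 4 (add_cursor(7)): buffer="ijucpxijo" (len 9), cursors c1@2 c3@7 c2@8, authorship 11....22.
After op 5 (move_right): buffer="ijucpxijo" (len 9), cursors c1@3 c3@8 c2@9, authorship 11....22.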